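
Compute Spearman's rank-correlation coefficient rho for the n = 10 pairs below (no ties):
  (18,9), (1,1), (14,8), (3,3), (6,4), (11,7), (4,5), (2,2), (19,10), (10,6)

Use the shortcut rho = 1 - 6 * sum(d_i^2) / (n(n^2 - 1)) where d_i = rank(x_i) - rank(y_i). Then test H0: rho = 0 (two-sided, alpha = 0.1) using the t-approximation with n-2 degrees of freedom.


Step 1: Rank x and y separately (midranks; no ties here).
rank(x): 18->9, 1->1, 14->8, 3->3, 6->5, 11->7, 4->4, 2->2, 19->10, 10->6
rank(y): 9->9, 1->1, 8->8, 3->3, 4->4, 7->7, 5->5, 2->2, 10->10, 6->6
Step 2: d_i = R_x(i) - R_y(i); compute d_i^2.
  (9-9)^2=0, (1-1)^2=0, (8-8)^2=0, (3-3)^2=0, (5-4)^2=1, (7-7)^2=0, (4-5)^2=1, (2-2)^2=0, (10-10)^2=0, (6-6)^2=0
sum(d^2) = 2.
Step 3: rho = 1 - 6*2 / (10*(10^2 - 1)) = 1 - 12/990 = 0.987879.
Step 4: Under H0, t = rho * sqrt((n-2)/(1-rho^2)) = 18.0003 ~ t(8).
Step 5: Two-sided p-value from the t-distribution with 8 df = 0.000000.
Step 6: alpha = 0.1. reject H0.

rho = 0.9879, p = 0.000000, reject H0 at alpha = 0.1.


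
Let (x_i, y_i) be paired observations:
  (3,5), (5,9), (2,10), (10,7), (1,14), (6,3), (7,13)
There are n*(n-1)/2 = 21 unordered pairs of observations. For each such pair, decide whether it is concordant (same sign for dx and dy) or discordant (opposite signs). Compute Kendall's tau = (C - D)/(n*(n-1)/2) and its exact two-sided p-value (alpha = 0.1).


Step 1: Enumerate the 21 unordered pairs (i,j) with i<j and classify each by sign(x_j-x_i) * sign(y_j-y_i).
  (1,2):dx=+2,dy=+4->C; (1,3):dx=-1,dy=+5->D; (1,4):dx=+7,dy=+2->C; (1,5):dx=-2,dy=+9->D
  (1,6):dx=+3,dy=-2->D; (1,7):dx=+4,dy=+8->C; (2,3):dx=-3,dy=+1->D; (2,4):dx=+5,dy=-2->D
  (2,5):dx=-4,dy=+5->D; (2,6):dx=+1,dy=-6->D; (2,7):dx=+2,dy=+4->C; (3,4):dx=+8,dy=-3->D
  (3,5):dx=-1,dy=+4->D; (3,6):dx=+4,dy=-7->D; (3,7):dx=+5,dy=+3->C; (4,5):dx=-9,dy=+7->D
  (4,6):dx=-4,dy=-4->C; (4,7):dx=-3,dy=+6->D; (5,6):dx=+5,dy=-11->D; (5,7):dx=+6,dy=-1->D
  (6,7):dx=+1,dy=+10->C
Step 2: C = 7, D = 14, total pairs = 21.
Step 3: tau = (C - D)/(n(n-1)/2) = (7 - 14)/21 = -0.333333.
Step 4: Exact two-sided p-value (enumerate n! = 5040 permutations of y under H0): p = 0.381349.
Step 5: alpha = 0.1. fail to reject H0.

tau_b = -0.3333 (C=7, D=14), p = 0.381349, fail to reject H0.


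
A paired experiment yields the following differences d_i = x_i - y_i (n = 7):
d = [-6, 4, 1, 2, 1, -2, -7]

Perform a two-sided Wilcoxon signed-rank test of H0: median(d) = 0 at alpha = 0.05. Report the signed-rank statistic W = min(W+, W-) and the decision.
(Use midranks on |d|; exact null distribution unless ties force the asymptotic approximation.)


Step 1: Drop any zero differences (none here) and take |d_i|.
|d| = [6, 4, 1, 2, 1, 2, 7]
Step 2: Midrank |d_i| (ties get averaged ranks).
ranks: |6|->6, |4|->5, |1|->1.5, |2|->3.5, |1|->1.5, |2|->3.5, |7|->7
Step 3: Attach original signs; sum ranks with positive sign and with negative sign.
W+ = 5 + 1.5 + 3.5 + 1.5 = 11.5
W- = 6 + 3.5 + 7 = 16.5
(Check: W+ + W- = 28 should equal n(n+1)/2 = 28.)
Step 4: Test statistic W = min(W+, W-) = 11.5.
Step 5: Ties in |d|, so use the tie-corrected normal approximation.
        E[W] = n(n+1)/4 = 7*8/4 = 14.
        Tie groups: |d|=1 (t=2), |d|=2 (t=2); sum(t^3 - t) = 12.
        Var[W] = n(n+1)(2n+1)/24 - sum(t^3-t)/48 = 840/24 - 12/48 = 34.75.
        z = (W - E[W]) / sqrt(Var[W]) = (11.5 - 14) / 5.8949 = -0.4241.
        Two-sided p = 2*Phi(z) = 0.671497.
Step 6: alpha = 0.05. fail to reject H0.

W+ = 11.5, W- = 16.5, W = min = 11.5, p = 0.671497, fail to reject H0.


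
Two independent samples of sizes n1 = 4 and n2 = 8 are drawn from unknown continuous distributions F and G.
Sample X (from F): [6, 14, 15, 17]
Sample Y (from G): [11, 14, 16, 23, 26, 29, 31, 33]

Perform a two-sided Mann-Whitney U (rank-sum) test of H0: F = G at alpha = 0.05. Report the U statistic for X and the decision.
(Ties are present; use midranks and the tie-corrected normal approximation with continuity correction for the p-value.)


Step 1: Combine and sort all 12 observations; assign midranks.
sorted (value, group): (6,X), (11,Y), (14,X), (14,Y), (15,X), (16,Y), (17,X), (23,Y), (26,Y), (29,Y), (31,Y), (33,Y)
ranks: 6->1, 11->2, 14->3.5, 14->3.5, 15->5, 16->6, 17->7, 23->8, 26->9, 29->10, 31->11, 33->12
Step 2: Rank sum for X: R1 = 1 + 3.5 + 5 + 7 = 16.5.
Step 3: U_X = R1 - n1(n1+1)/2 = 16.5 - 4*5/2 = 16.5 - 10 = 6.5.
       U_Y = n1*n2 - U_X = 32 - 6.5 = 25.5.
Step 4: Ties are present, so use the tie-corrected normal approximation (with continuity correction) for the p-value.
Step 5: p-value = 0.125707; compare to alpha = 0.05. fail to reject H0.

U_X = 6.5, p = 0.125707, fail to reject H0 at alpha = 0.05.


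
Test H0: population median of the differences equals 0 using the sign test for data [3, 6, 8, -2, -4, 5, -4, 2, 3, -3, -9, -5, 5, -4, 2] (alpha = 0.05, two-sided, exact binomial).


Step 1: Discard zero differences. Original n = 15; n_eff = number of nonzero differences = 15.
Nonzero differences (with sign): +3, +6, +8, -2, -4, +5, -4, +2, +3, -3, -9, -5, +5, -4, +2
Step 2: Count signs: positive = 8, negative = 7.
Step 3: Under H0: P(positive) = 0.5, so the number of positives S ~ Bin(15, 0.5).
Step 4: Two-sided exact p-value = sum of Bin(15,0.5) probabilities at or below the observed probability = 1.000000.
Step 5: alpha = 0.05. fail to reject H0.

n_eff = 15, pos = 8, neg = 7, p = 1.000000, fail to reject H0.


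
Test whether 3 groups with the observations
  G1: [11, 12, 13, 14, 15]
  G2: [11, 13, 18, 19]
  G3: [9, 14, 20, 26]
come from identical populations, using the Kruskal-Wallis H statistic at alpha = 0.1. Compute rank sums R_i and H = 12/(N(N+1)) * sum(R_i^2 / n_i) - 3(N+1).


Step 1: Combine all N = 13 observations and assign midranks.
sorted (value, group, rank): (9,G3,1), (11,G1,2.5), (11,G2,2.5), (12,G1,4), (13,G1,5.5), (13,G2,5.5), (14,G1,7.5), (14,G3,7.5), (15,G1,9), (18,G2,10), (19,G2,11), (20,G3,12), (26,G3,13)
Step 2: Sum ranks within each group.
R_1 = 28.5 (n_1 = 5)
R_2 = 29 (n_2 = 4)
R_3 = 33.5 (n_3 = 4)
Step 3: H = 12/(N(N+1)) * sum(R_i^2/n_i) - 3(N+1)
     = 12/(13*14) * (28.5^2/5 + 29^2/4 + 33.5^2/4) - 3*14
     = 0.065934 * 653.263 - 42
     = 1.072253.
Step 4: Ties present; correction factor C = 1 - 18/(13^3 - 13) = 0.991758. Corrected H = 1.072253 / 0.991758 = 1.081163.
Step 5: Under H0, H ~ chi^2(2); p-value = 0.582409.
Step 6: alpha = 0.1. fail to reject H0.

H = 1.0812, df = 2, p = 0.582409, fail to reject H0.


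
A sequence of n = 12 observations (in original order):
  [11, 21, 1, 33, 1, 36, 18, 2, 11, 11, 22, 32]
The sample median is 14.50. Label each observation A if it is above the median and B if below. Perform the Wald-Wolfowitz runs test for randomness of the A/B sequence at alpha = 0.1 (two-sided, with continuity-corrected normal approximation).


Step 1: Compute median = 14.50; label A = above, B = below.
Labels in order: BABABAABBBAA  (n_A = 6, n_B = 6)
Step 2: Count runs R = 8.
Step 3: Under H0 (random ordering), E[R] = 2*n_A*n_B/(n_A+n_B) + 1 = 2*6*6/12 + 1 = 7.0000.
        Var[R] = 2*n_A*n_B*(2*n_A*n_B - n_A - n_B) / ((n_A+n_B)^2 * (n_A+n_B-1)) = 4320/1584 = 2.7273.
        SD[R] = 1.6514.
Step 4: Continuity-corrected z = (R - 0.5 - E[R]) / SD[R] = (8 - 0.5 - 7.0000) / 1.6514 = 0.3028.
Step 5: Two-sided p-value via normal approximation = 2*(1 - Phi(|z|)) = 0.762069.
Step 6: alpha = 0.1. fail to reject H0.

R = 8, z = 0.3028, p = 0.762069, fail to reject H0.


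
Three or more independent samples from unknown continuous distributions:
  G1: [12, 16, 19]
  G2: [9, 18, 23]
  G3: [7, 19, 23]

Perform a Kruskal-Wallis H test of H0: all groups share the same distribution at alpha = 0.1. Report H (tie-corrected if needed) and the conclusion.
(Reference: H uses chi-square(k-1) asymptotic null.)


Step 1: Combine all N = 9 observations and assign midranks.
sorted (value, group, rank): (7,G3,1), (9,G2,2), (12,G1,3), (16,G1,4), (18,G2,5), (19,G1,6.5), (19,G3,6.5), (23,G2,8.5), (23,G3,8.5)
Step 2: Sum ranks within each group.
R_1 = 13.5 (n_1 = 3)
R_2 = 15.5 (n_2 = 3)
R_3 = 16 (n_3 = 3)
Step 3: H = 12/(N(N+1)) * sum(R_i^2/n_i) - 3(N+1)
     = 12/(9*10) * (13.5^2/3 + 15.5^2/3 + 16^2/3) - 3*10
     = 0.133333 * 226.167 - 30
     = 0.155556.
Step 4: Ties present; correction factor C = 1 - 12/(9^3 - 9) = 0.983333. Corrected H = 0.155556 / 0.983333 = 0.158192.
Step 5: Under H0, H ~ chi^2(2); p-value = 0.923951.
Step 6: alpha = 0.1. fail to reject H0.

H = 0.1582, df = 2, p = 0.923951, fail to reject H0.


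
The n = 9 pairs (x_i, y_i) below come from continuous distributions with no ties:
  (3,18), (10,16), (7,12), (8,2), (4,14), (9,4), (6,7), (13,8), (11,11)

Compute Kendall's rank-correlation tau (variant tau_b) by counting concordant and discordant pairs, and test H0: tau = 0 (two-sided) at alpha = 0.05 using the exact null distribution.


Step 1: Enumerate the 36 unordered pairs (i,j) with i<j and classify each by sign(x_j-x_i) * sign(y_j-y_i).
  (1,2):dx=+7,dy=-2->D; (1,3):dx=+4,dy=-6->D; (1,4):dx=+5,dy=-16->D; (1,5):dx=+1,dy=-4->D
  (1,6):dx=+6,dy=-14->D; (1,7):dx=+3,dy=-11->D; (1,8):dx=+10,dy=-10->D; (1,9):dx=+8,dy=-7->D
  (2,3):dx=-3,dy=-4->C; (2,4):dx=-2,dy=-14->C; (2,5):dx=-6,dy=-2->C; (2,6):dx=-1,dy=-12->C
  (2,7):dx=-4,dy=-9->C; (2,8):dx=+3,dy=-8->D; (2,9):dx=+1,dy=-5->D; (3,4):dx=+1,dy=-10->D
  (3,5):dx=-3,dy=+2->D; (3,6):dx=+2,dy=-8->D; (3,7):dx=-1,dy=-5->C; (3,8):dx=+6,dy=-4->D
  (3,9):dx=+4,dy=-1->D; (4,5):dx=-4,dy=+12->D; (4,6):dx=+1,dy=+2->C; (4,7):dx=-2,dy=+5->D
  (4,8):dx=+5,dy=+6->C; (4,9):dx=+3,dy=+9->C; (5,6):dx=+5,dy=-10->D; (5,7):dx=+2,dy=-7->D
  (5,8):dx=+9,dy=-6->D; (5,9):dx=+7,dy=-3->D; (6,7):dx=-3,dy=+3->D; (6,8):dx=+4,dy=+4->C
  (6,9):dx=+2,dy=+7->C; (7,8):dx=+7,dy=+1->C; (7,9):dx=+5,dy=+4->C; (8,9):dx=-2,dy=+3->D
Step 2: C = 13, D = 23, total pairs = 36.
Step 3: tau = (C - D)/(n(n-1)/2) = (13 - 23)/36 = -0.277778.
Step 4: Exact two-sided p-value (enumerate n! = 362880 permutations of y under H0): p = 0.358488.
Step 5: alpha = 0.05. fail to reject H0.

tau_b = -0.2778 (C=13, D=23), p = 0.358488, fail to reject H0.


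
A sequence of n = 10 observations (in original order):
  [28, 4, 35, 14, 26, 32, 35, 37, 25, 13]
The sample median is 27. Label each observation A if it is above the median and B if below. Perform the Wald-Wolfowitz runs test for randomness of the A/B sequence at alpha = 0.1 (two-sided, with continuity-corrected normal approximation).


Step 1: Compute median = 27; label A = above, B = below.
Labels in order: ABABBAAABB  (n_A = 5, n_B = 5)
Step 2: Count runs R = 6.
Step 3: Under H0 (random ordering), E[R] = 2*n_A*n_B/(n_A+n_B) + 1 = 2*5*5/10 + 1 = 6.0000.
        Var[R] = 2*n_A*n_B*(2*n_A*n_B - n_A - n_B) / ((n_A+n_B)^2 * (n_A+n_B-1)) = 2000/900 = 2.2222.
        SD[R] = 1.4907.
Step 4: R = E[R], so z = 0 with no continuity correction.
Step 5: Two-sided p-value via normal approximation = 2*(1 - Phi(|z|)) = 1.000000.
Step 6: alpha = 0.1. fail to reject H0.

R = 6, z = 0.0000, p = 1.000000, fail to reject H0.


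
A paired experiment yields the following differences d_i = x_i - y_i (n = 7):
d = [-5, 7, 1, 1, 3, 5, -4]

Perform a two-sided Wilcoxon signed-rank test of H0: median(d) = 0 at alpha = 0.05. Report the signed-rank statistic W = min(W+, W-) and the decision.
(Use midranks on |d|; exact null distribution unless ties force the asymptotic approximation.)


Step 1: Drop any zero differences (none here) and take |d_i|.
|d| = [5, 7, 1, 1, 3, 5, 4]
Step 2: Midrank |d_i| (ties get averaged ranks).
ranks: |5|->5.5, |7|->7, |1|->1.5, |1|->1.5, |3|->3, |5|->5.5, |4|->4
Step 3: Attach original signs; sum ranks with positive sign and with negative sign.
W+ = 7 + 1.5 + 1.5 + 3 + 5.5 = 18.5
W- = 5.5 + 4 = 9.5
(Check: W+ + W- = 28 should equal n(n+1)/2 = 28.)
Step 4: Test statistic W = min(W+, W-) = 9.5.
Step 5: Ties in |d|, so use the tie-corrected normal approximation.
        E[W] = n(n+1)/4 = 7*8/4 = 14.
        Tie groups: |d|=1 (t=2), |d|=5 (t=2); sum(t^3 - t) = 12.
        Var[W] = n(n+1)(2n+1)/24 - sum(t^3-t)/48 = 840/24 - 12/48 = 34.75.
        z = (W - E[W]) / sqrt(Var[W]) = (9.5 - 14) / 5.8949 = -0.7634.
        Two-sided p = 2*Phi(z) = 0.445243.
Step 6: alpha = 0.05. fail to reject H0.

W+ = 18.5, W- = 9.5, W = min = 9.5, p = 0.445243, fail to reject H0.


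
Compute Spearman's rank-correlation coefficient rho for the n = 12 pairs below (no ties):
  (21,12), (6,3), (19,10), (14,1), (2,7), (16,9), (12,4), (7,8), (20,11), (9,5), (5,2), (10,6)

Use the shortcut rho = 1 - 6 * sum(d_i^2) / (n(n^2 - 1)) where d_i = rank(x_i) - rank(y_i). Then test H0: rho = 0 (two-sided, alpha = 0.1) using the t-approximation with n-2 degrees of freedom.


Step 1: Rank x and y separately (midranks; no ties here).
rank(x): 21->12, 6->3, 19->10, 14->8, 2->1, 16->9, 12->7, 7->4, 20->11, 9->5, 5->2, 10->6
rank(y): 12->12, 3->3, 10->10, 1->1, 7->7, 9->9, 4->4, 8->8, 11->11, 5->5, 2->2, 6->6
Step 2: d_i = R_x(i) - R_y(i); compute d_i^2.
  (12-12)^2=0, (3-3)^2=0, (10-10)^2=0, (8-1)^2=49, (1-7)^2=36, (9-9)^2=0, (7-4)^2=9, (4-8)^2=16, (11-11)^2=0, (5-5)^2=0, (2-2)^2=0, (6-6)^2=0
sum(d^2) = 110.
Step 3: rho = 1 - 6*110 / (12*(12^2 - 1)) = 1 - 660/1716 = 0.615385.
Step 4: Under H0, t = rho * sqrt((n-2)/(1-rho^2)) = 2.4689 ~ t(10).
Step 5: Two-sided p-value from the t-distribution with 10 df = 0.033170.
Step 6: alpha = 0.1. reject H0.

rho = 0.6154, p = 0.033170, reject H0 at alpha = 0.1.


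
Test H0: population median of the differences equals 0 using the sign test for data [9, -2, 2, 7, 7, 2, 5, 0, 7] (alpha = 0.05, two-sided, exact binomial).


Step 1: Discard zero differences. Original n = 9; n_eff = number of nonzero differences = 8.
Nonzero differences (with sign): +9, -2, +2, +7, +7, +2, +5, +7
Step 2: Count signs: positive = 7, negative = 1.
Step 3: Under H0: P(positive) = 0.5, so the number of positives S ~ Bin(8, 0.5).
Step 4: Two-sided exact p-value = sum of Bin(8,0.5) probabilities at or below the observed probability = 0.070312.
Step 5: alpha = 0.05. fail to reject H0.

n_eff = 8, pos = 7, neg = 1, p = 0.070312, fail to reject H0.


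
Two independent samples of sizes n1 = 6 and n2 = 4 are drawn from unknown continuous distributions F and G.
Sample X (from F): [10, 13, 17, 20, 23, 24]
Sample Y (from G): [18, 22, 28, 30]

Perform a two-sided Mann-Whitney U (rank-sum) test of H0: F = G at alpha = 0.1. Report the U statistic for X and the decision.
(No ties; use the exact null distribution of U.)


Step 1: Combine and sort all 10 observations; assign midranks.
sorted (value, group): (10,X), (13,X), (17,X), (18,Y), (20,X), (22,Y), (23,X), (24,X), (28,Y), (30,Y)
ranks: 10->1, 13->2, 17->3, 18->4, 20->5, 22->6, 23->7, 24->8, 28->9, 30->10
Step 2: Rank sum for X: R1 = 1 + 2 + 3 + 5 + 7 + 8 = 26.
Step 3: U_X = R1 - n1(n1+1)/2 = 26 - 6*7/2 = 26 - 21 = 5.
       U_Y = n1*n2 - U_X = 24 - 5 = 19.
Step 4: No ties, so the exact null distribution of U (based on enumerating the C(10,6) = 210 equally likely rank assignments) gives the two-sided p-value.
Step 5: p-value = 0.171429; compare to alpha = 0.1. fail to reject H0.

U_X = 5, p = 0.171429, fail to reject H0 at alpha = 0.1.


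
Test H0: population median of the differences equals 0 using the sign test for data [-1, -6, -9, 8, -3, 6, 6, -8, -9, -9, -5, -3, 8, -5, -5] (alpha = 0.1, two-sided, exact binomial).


Step 1: Discard zero differences. Original n = 15; n_eff = number of nonzero differences = 15.
Nonzero differences (with sign): -1, -6, -9, +8, -3, +6, +6, -8, -9, -9, -5, -3, +8, -5, -5
Step 2: Count signs: positive = 4, negative = 11.
Step 3: Under H0: P(positive) = 0.5, so the number of positives S ~ Bin(15, 0.5).
Step 4: Two-sided exact p-value = sum of Bin(15,0.5) probabilities at or below the observed probability = 0.118469.
Step 5: alpha = 0.1. fail to reject H0.

n_eff = 15, pos = 4, neg = 11, p = 0.118469, fail to reject H0.


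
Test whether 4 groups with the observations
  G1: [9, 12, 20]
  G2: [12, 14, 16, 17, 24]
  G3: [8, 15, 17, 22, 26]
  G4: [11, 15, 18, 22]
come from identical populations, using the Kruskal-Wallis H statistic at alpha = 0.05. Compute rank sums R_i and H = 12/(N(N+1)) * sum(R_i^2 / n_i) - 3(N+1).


Step 1: Combine all N = 17 observations and assign midranks.
sorted (value, group, rank): (8,G3,1), (9,G1,2), (11,G4,3), (12,G1,4.5), (12,G2,4.5), (14,G2,6), (15,G3,7.5), (15,G4,7.5), (16,G2,9), (17,G2,10.5), (17,G3,10.5), (18,G4,12), (20,G1,13), (22,G3,14.5), (22,G4,14.5), (24,G2,16), (26,G3,17)
Step 2: Sum ranks within each group.
R_1 = 19.5 (n_1 = 3)
R_2 = 46 (n_2 = 5)
R_3 = 50.5 (n_3 = 5)
R_4 = 37 (n_4 = 4)
Step 3: H = 12/(N(N+1)) * sum(R_i^2/n_i) - 3(N+1)
     = 12/(17*18) * (19.5^2/3 + 46^2/5 + 50.5^2/5 + 37^2/4) - 3*18
     = 0.039216 * 1402.25 - 54
     = 0.990196.
Step 4: Ties present; correction factor C = 1 - 24/(17^3 - 17) = 0.995098. Corrected H = 0.990196 / 0.995098 = 0.995074.
Step 5: Under H0, H ~ chi^2(3); p-value = 0.802444.
Step 6: alpha = 0.05. fail to reject H0.

H = 0.9951, df = 3, p = 0.802444, fail to reject H0.


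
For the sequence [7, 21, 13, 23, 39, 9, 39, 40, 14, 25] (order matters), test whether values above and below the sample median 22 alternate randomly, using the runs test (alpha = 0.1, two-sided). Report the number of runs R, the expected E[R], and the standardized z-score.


Step 1: Compute median = 22; label A = above, B = below.
Labels in order: BBBAABAABA  (n_A = 5, n_B = 5)
Step 2: Count runs R = 6.
Step 3: Under H0 (random ordering), E[R] = 2*n_A*n_B/(n_A+n_B) + 1 = 2*5*5/10 + 1 = 6.0000.
        Var[R] = 2*n_A*n_B*(2*n_A*n_B - n_A - n_B) / ((n_A+n_B)^2 * (n_A+n_B-1)) = 2000/900 = 2.2222.
        SD[R] = 1.4907.
Step 4: R = E[R], so z = 0 with no continuity correction.
Step 5: Two-sided p-value via normal approximation = 2*(1 - Phi(|z|)) = 1.000000.
Step 6: alpha = 0.1. fail to reject H0.

R = 6, z = 0.0000, p = 1.000000, fail to reject H0.


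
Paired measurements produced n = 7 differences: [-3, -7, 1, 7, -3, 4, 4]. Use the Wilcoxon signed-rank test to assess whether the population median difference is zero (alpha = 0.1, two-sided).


Step 1: Drop any zero differences (none here) and take |d_i|.
|d| = [3, 7, 1, 7, 3, 4, 4]
Step 2: Midrank |d_i| (ties get averaged ranks).
ranks: |3|->2.5, |7|->6.5, |1|->1, |7|->6.5, |3|->2.5, |4|->4.5, |4|->4.5
Step 3: Attach original signs; sum ranks with positive sign and with negative sign.
W+ = 1 + 6.5 + 4.5 + 4.5 = 16.5
W- = 2.5 + 6.5 + 2.5 = 11.5
(Check: W+ + W- = 28 should equal n(n+1)/2 = 28.)
Step 4: Test statistic W = min(W+, W-) = 11.5.
Step 5: Ties in |d|, so use the tie-corrected normal approximation.
        E[W] = n(n+1)/4 = 7*8/4 = 14.
        Tie groups: |d|=3 (t=2), |d|=4 (t=2), |d|=7 (t=2); sum(t^3 - t) = 18.
        Var[W] = n(n+1)(2n+1)/24 - sum(t^3-t)/48 = 840/24 - 18/48 = 34.625.
        z = (W - E[W]) / sqrt(Var[W]) = (11.5 - 14) / 5.8843 = -0.4249.
        Two-sided p = 2*Phi(z) = 0.670939.
Step 6: alpha = 0.1. fail to reject H0.

W+ = 16.5, W- = 11.5, W = min = 11.5, p = 0.670939, fail to reject H0.


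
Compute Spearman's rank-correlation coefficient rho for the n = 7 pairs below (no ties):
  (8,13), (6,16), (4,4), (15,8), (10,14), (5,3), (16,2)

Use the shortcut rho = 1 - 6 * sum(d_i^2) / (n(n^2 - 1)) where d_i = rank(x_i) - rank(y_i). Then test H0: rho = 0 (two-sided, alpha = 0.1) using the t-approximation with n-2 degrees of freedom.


Step 1: Rank x and y separately (midranks; no ties here).
rank(x): 8->4, 6->3, 4->1, 15->6, 10->5, 5->2, 16->7
rank(y): 13->5, 16->7, 4->3, 8->4, 14->6, 3->2, 2->1
Step 2: d_i = R_x(i) - R_y(i); compute d_i^2.
  (4-5)^2=1, (3-7)^2=16, (1-3)^2=4, (6-4)^2=4, (5-6)^2=1, (2-2)^2=0, (7-1)^2=36
sum(d^2) = 62.
Step 3: rho = 1 - 6*62 / (7*(7^2 - 1)) = 1 - 372/336 = -0.107143.
Step 4: Under H0, t = rho * sqrt((n-2)/(1-rho^2)) = -0.2410 ~ t(5).
Step 5: Two-sided p-value from the t-distribution with 5 df = 0.819151.
Step 6: alpha = 0.1. fail to reject H0.

rho = -0.1071, p = 0.819151, fail to reject H0 at alpha = 0.1.


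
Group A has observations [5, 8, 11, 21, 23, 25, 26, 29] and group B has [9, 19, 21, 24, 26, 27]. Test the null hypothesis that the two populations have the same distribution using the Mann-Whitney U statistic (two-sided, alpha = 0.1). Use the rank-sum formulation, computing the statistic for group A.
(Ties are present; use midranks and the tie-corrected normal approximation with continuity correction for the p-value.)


Step 1: Combine and sort all 14 observations; assign midranks.
sorted (value, group): (5,X), (8,X), (9,Y), (11,X), (19,Y), (21,X), (21,Y), (23,X), (24,Y), (25,X), (26,X), (26,Y), (27,Y), (29,X)
ranks: 5->1, 8->2, 9->3, 11->4, 19->5, 21->6.5, 21->6.5, 23->8, 24->9, 25->10, 26->11.5, 26->11.5, 27->13, 29->14
Step 2: Rank sum for X: R1 = 1 + 2 + 4 + 6.5 + 8 + 10 + 11.5 + 14 = 57.
Step 3: U_X = R1 - n1(n1+1)/2 = 57 - 8*9/2 = 57 - 36 = 21.
       U_Y = n1*n2 - U_X = 48 - 21 = 27.
Step 4: Ties are present, so use the tie-corrected normal approximation (with continuity correction) for the p-value.
Step 5: p-value = 0.746347; compare to alpha = 0.1. fail to reject H0.

U_X = 21, p = 0.746347, fail to reject H0 at alpha = 0.1.


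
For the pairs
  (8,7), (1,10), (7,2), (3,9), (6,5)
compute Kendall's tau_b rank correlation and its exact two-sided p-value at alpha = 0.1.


Step 1: Enumerate the 10 unordered pairs (i,j) with i<j and classify each by sign(x_j-x_i) * sign(y_j-y_i).
  (1,2):dx=-7,dy=+3->D; (1,3):dx=-1,dy=-5->C; (1,4):dx=-5,dy=+2->D; (1,5):dx=-2,dy=-2->C
  (2,3):dx=+6,dy=-8->D; (2,4):dx=+2,dy=-1->D; (2,5):dx=+5,dy=-5->D; (3,4):dx=-4,dy=+7->D
  (3,5):dx=-1,dy=+3->D; (4,5):dx=+3,dy=-4->D
Step 2: C = 2, D = 8, total pairs = 10.
Step 3: tau = (C - D)/(n(n-1)/2) = (2 - 8)/10 = -0.600000.
Step 4: Exact two-sided p-value (enumerate n! = 120 permutations of y under H0): p = 0.233333.
Step 5: alpha = 0.1. fail to reject H0.

tau_b = -0.6000 (C=2, D=8), p = 0.233333, fail to reject H0.


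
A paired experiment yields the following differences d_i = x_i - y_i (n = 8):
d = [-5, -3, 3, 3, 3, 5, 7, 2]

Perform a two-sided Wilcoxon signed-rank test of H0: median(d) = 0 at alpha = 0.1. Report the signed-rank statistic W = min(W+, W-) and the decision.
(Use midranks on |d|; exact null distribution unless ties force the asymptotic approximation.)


Step 1: Drop any zero differences (none here) and take |d_i|.
|d| = [5, 3, 3, 3, 3, 5, 7, 2]
Step 2: Midrank |d_i| (ties get averaged ranks).
ranks: |5|->6.5, |3|->3.5, |3|->3.5, |3|->3.5, |3|->3.5, |5|->6.5, |7|->8, |2|->1
Step 3: Attach original signs; sum ranks with positive sign and with negative sign.
W+ = 3.5 + 3.5 + 3.5 + 6.5 + 8 + 1 = 26
W- = 6.5 + 3.5 = 10
(Check: W+ + W- = 36 should equal n(n+1)/2 = 36.)
Step 4: Test statistic W = min(W+, W-) = 10.
Step 5: Ties in |d|, so use the tie-corrected normal approximation.
        E[W] = n(n+1)/4 = 8*9/4 = 18.
        Tie groups: |d|=3 (t=4), |d|=5 (t=2); sum(t^3 - t) = 66.
        Var[W] = n(n+1)(2n+1)/24 - sum(t^3-t)/48 = 1224/24 - 66/48 = 49.625.
        z = (W - E[W]) / sqrt(Var[W]) = (10 - 18) / 7.0445 = -1.1356.
        Two-sided p = 2*Phi(z) = 0.256108.
Step 6: alpha = 0.1. fail to reject H0.

W+ = 26, W- = 10, W = min = 10, p = 0.256108, fail to reject H0.


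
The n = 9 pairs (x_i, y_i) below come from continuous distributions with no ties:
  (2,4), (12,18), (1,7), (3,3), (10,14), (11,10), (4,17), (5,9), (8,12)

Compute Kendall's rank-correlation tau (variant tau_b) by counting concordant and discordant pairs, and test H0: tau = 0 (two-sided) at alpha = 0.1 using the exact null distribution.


Step 1: Enumerate the 36 unordered pairs (i,j) with i<j and classify each by sign(x_j-x_i) * sign(y_j-y_i).
  (1,2):dx=+10,dy=+14->C; (1,3):dx=-1,dy=+3->D; (1,4):dx=+1,dy=-1->D; (1,5):dx=+8,dy=+10->C
  (1,6):dx=+9,dy=+6->C; (1,7):dx=+2,dy=+13->C; (1,8):dx=+3,dy=+5->C; (1,9):dx=+6,dy=+8->C
  (2,3):dx=-11,dy=-11->C; (2,4):dx=-9,dy=-15->C; (2,5):dx=-2,dy=-4->C; (2,6):dx=-1,dy=-8->C
  (2,7):dx=-8,dy=-1->C; (2,8):dx=-7,dy=-9->C; (2,9):dx=-4,dy=-6->C; (3,4):dx=+2,dy=-4->D
  (3,5):dx=+9,dy=+7->C; (3,6):dx=+10,dy=+3->C; (3,7):dx=+3,dy=+10->C; (3,8):dx=+4,dy=+2->C
  (3,9):dx=+7,dy=+5->C; (4,5):dx=+7,dy=+11->C; (4,6):dx=+8,dy=+7->C; (4,7):dx=+1,dy=+14->C
  (4,8):dx=+2,dy=+6->C; (4,9):dx=+5,dy=+9->C; (5,6):dx=+1,dy=-4->D; (5,7):dx=-6,dy=+3->D
  (5,8):dx=-5,dy=-5->C; (5,9):dx=-2,dy=-2->C; (6,7):dx=-7,dy=+7->D; (6,8):dx=-6,dy=-1->C
  (6,9):dx=-3,dy=+2->D; (7,8):dx=+1,dy=-8->D; (7,9):dx=+4,dy=-5->D; (8,9):dx=+3,dy=+3->C
Step 2: C = 27, D = 9, total pairs = 36.
Step 3: tau = (C - D)/(n(n-1)/2) = (27 - 9)/36 = 0.500000.
Step 4: Exact two-sided p-value (enumerate n! = 362880 permutations of y under H0): p = 0.075176.
Step 5: alpha = 0.1. reject H0.

tau_b = 0.5000 (C=27, D=9), p = 0.075176, reject H0.


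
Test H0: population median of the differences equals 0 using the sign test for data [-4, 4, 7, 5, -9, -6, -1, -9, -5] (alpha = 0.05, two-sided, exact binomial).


Step 1: Discard zero differences. Original n = 9; n_eff = number of nonzero differences = 9.
Nonzero differences (with sign): -4, +4, +7, +5, -9, -6, -1, -9, -5
Step 2: Count signs: positive = 3, negative = 6.
Step 3: Under H0: P(positive) = 0.5, so the number of positives S ~ Bin(9, 0.5).
Step 4: Two-sided exact p-value = sum of Bin(9,0.5) probabilities at or below the observed probability = 0.507812.
Step 5: alpha = 0.05. fail to reject H0.

n_eff = 9, pos = 3, neg = 6, p = 0.507812, fail to reject H0.


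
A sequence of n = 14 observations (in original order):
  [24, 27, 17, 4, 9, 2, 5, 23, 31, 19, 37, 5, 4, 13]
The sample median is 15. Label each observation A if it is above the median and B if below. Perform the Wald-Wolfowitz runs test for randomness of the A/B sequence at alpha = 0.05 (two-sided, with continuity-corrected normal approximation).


Step 1: Compute median = 15; label A = above, B = below.
Labels in order: AAABBBBAAAABBB  (n_A = 7, n_B = 7)
Step 2: Count runs R = 4.
Step 3: Under H0 (random ordering), E[R] = 2*n_A*n_B/(n_A+n_B) + 1 = 2*7*7/14 + 1 = 8.0000.
        Var[R] = 2*n_A*n_B*(2*n_A*n_B - n_A - n_B) / ((n_A+n_B)^2 * (n_A+n_B-1)) = 8232/2548 = 3.2308.
        SD[R] = 1.7974.
Step 4: Continuity-corrected z = (R + 0.5 - E[R]) / SD[R] = (4 + 0.5 - 8.0000) / 1.7974 = -1.9472.
Step 5: Two-sided p-value via normal approximation = 2*(1 - Phi(|z|)) = 0.051508.
Step 6: alpha = 0.05. fail to reject H0.

R = 4, z = -1.9472, p = 0.051508, fail to reject H0.


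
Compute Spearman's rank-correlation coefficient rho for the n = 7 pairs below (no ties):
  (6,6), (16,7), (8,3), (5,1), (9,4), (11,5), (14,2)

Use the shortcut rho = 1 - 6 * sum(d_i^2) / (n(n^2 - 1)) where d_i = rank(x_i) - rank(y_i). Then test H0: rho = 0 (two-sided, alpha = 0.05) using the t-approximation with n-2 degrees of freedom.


Step 1: Rank x and y separately (midranks; no ties here).
rank(x): 6->2, 16->7, 8->3, 5->1, 9->4, 11->5, 14->6
rank(y): 6->6, 7->7, 3->3, 1->1, 4->4, 5->5, 2->2
Step 2: d_i = R_x(i) - R_y(i); compute d_i^2.
  (2-6)^2=16, (7-7)^2=0, (3-3)^2=0, (1-1)^2=0, (4-4)^2=0, (5-5)^2=0, (6-2)^2=16
sum(d^2) = 32.
Step 3: rho = 1 - 6*32 / (7*(7^2 - 1)) = 1 - 192/336 = 0.428571.
Step 4: Under H0, t = rho * sqrt((n-2)/(1-rho^2)) = 1.0607 ~ t(5).
Step 5: Two-sided p-value from the t-distribution with 5 df = 0.337368.
Step 6: alpha = 0.05. fail to reject H0.

rho = 0.4286, p = 0.337368, fail to reject H0 at alpha = 0.05.


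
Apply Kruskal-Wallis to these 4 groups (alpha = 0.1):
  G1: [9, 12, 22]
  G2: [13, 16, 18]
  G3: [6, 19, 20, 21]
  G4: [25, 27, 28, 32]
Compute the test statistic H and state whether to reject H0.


Step 1: Combine all N = 14 observations and assign midranks.
sorted (value, group, rank): (6,G3,1), (9,G1,2), (12,G1,3), (13,G2,4), (16,G2,5), (18,G2,6), (19,G3,7), (20,G3,8), (21,G3,9), (22,G1,10), (25,G4,11), (27,G4,12), (28,G4,13), (32,G4,14)
Step 2: Sum ranks within each group.
R_1 = 15 (n_1 = 3)
R_2 = 15 (n_2 = 3)
R_3 = 25 (n_3 = 4)
R_4 = 50 (n_4 = 4)
Step 3: H = 12/(N(N+1)) * sum(R_i^2/n_i) - 3(N+1)
     = 12/(14*15) * (15^2/3 + 15^2/3 + 25^2/4 + 50^2/4) - 3*15
     = 0.057143 * 931.25 - 45
     = 8.214286.
Step 4: No ties, so H is used without correction.
Step 5: Under H0, H ~ chi^2(3); p-value = 0.041785.
Step 6: alpha = 0.1. reject H0.

H = 8.2143, df = 3, p = 0.041785, reject H0.


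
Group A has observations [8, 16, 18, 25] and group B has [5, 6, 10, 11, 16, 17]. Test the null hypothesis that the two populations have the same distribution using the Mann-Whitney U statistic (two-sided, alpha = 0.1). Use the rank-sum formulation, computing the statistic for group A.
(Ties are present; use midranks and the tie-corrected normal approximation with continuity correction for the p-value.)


Step 1: Combine and sort all 10 observations; assign midranks.
sorted (value, group): (5,Y), (6,Y), (8,X), (10,Y), (11,Y), (16,X), (16,Y), (17,Y), (18,X), (25,X)
ranks: 5->1, 6->2, 8->3, 10->4, 11->5, 16->6.5, 16->6.5, 17->8, 18->9, 25->10
Step 2: Rank sum for X: R1 = 3 + 6.5 + 9 + 10 = 28.5.
Step 3: U_X = R1 - n1(n1+1)/2 = 28.5 - 4*5/2 = 28.5 - 10 = 18.5.
       U_Y = n1*n2 - U_X = 24 - 18.5 = 5.5.
Step 4: Ties are present, so use the tie-corrected normal approximation (with continuity correction) for the p-value.
Step 5: p-value = 0.199458; compare to alpha = 0.1. fail to reject H0.

U_X = 18.5, p = 0.199458, fail to reject H0 at alpha = 0.1.


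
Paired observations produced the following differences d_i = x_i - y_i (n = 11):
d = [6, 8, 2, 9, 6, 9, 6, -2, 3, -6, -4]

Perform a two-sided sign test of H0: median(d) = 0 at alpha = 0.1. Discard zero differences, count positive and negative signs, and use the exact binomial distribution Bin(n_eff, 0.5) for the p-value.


Step 1: Discard zero differences. Original n = 11; n_eff = number of nonzero differences = 11.
Nonzero differences (with sign): +6, +8, +2, +9, +6, +9, +6, -2, +3, -6, -4
Step 2: Count signs: positive = 8, negative = 3.
Step 3: Under H0: P(positive) = 0.5, so the number of positives S ~ Bin(11, 0.5).
Step 4: Two-sided exact p-value = sum of Bin(11,0.5) probabilities at or below the observed probability = 0.226562.
Step 5: alpha = 0.1. fail to reject H0.

n_eff = 11, pos = 8, neg = 3, p = 0.226562, fail to reject H0.


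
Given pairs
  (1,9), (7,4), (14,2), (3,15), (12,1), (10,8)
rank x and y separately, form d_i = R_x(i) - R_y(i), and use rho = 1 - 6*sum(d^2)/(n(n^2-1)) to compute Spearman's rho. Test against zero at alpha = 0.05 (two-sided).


Step 1: Rank x and y separately (midranks; no ties here).
rank(x): 1->1, 7->3, 14->6, 3->2, 12->5, 10->4
rank(y): 9->5, 4->3, 2->2, 15->6, 1->1, 8->4
Step 2: d_i = R_x(i) - R_y(i); compute d_i^2.
  (1-5)^2=16, (3-3)^2=0, (6-2)^2=16, (2-6)^2=16, (5-1)^2=16, (4-4)^2=0
sum(d^2) = 64.
Step 3: rho = 1 - 6*64 / (6*(6^2 - 1)) = 1 - 384/210 = -0.828571.
Step 4: Under H0, t = rho * sqrt((n-2)/(1-rho^2)) = -2.9598 ~ t(4).
Step 5: Two-sided p-value from the t-distribution with 4 df = 0.041563.
Step 6: alpha = 0.05. reject H0.

rho = -0.8286, p = 0.041563, reject H0 at alpha = 0.05.


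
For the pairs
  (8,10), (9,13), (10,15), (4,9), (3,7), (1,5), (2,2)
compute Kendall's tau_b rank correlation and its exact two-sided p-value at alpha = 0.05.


Step 1: Enumerate the 21 unordered pairs (i,j) with i<j and classify each by sign(x_j-x_i) * sign(y_j-y_i).
  (1,2):dx=+1,dy=+3->C; (1,3):dx=+2,dy=+5->C; (1,4):dx=-4,dy=-1->C; (1,5):dx=-5,dy=-3->C
  (1,6):dx=-7,dy=-5->C; (1,7):dx=-6,dy=-8->C; (2,3):dx=+1,dy=+2->C; (2,4):dx=-5,dy=-4->C
  (2,5):dx=-6,dy=-6->C; (2,6):dx=-8,dy=-8->C; (2,7):dx=-7,dy=-11->C; (3,4):dx=-6,dy=-6->C
  (3,5):dx=-7,dy=-8->C; (3,6):dx=-9,dy=-10->C; (3,7):dx=-8,dy=-13->C; (4,5):dx=-1,dy=-2->C
  (4,6):dx=-3,dy=-4->C; (4,7):dx=-2,dy=-7->C; (5,6):dx=-2,dy=-2->C; (5,7):dx=-1,dy=-5->C
  (6,7):dx=+1,dy=-3->D
Step 2: C = 20, D = 1, total pairs = 21.
Step 3: tau = (C - D)/(n(n-1)/2) = (20 - 1)/21 = 0.904762.
Step 4: Exact two-sided p-value (enumerate n! = 5040 permutations of y under H0): p = 0.002778.
Step 5: alpha = 0.05. reject H0.

tau_b = 0.9048 (C=20, D=1), p = 0.002778, reject H0.


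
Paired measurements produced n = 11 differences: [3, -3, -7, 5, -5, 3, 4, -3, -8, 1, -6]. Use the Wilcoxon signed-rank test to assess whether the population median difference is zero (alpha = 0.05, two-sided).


Step 1: Drop any zero differences (none here) and take |d_i|.
|d| = [3, 3, 7, 5, 5, 3, 4, 3, 8, 1, 6]
Step 2: Midrank |d_i| (ties get averaged ranks).
ranks: |3|->3.5, |3|->3.5, |7|->10, |5|->7.5, |5|->7.5, |3|->3.5, |4|->6, |3|->3.5, |8|->11, |1|->1, |6|->9
Step 3: Attach original signs; sum ranks with positive sign and with negative sign.
W+ = 3.5 + 7.5 + 3.5 + 6 + 1 = 21.5
W- = 3.5 + 10 + 7.5 + 3.5 + 11 + 9 = 44.5
(Check: W+ + W- = 66 should equal n(n+1)/2 = 66.)
Step 4: Test statistic W = min(W+, W-) = 21.5.
Step 5: Ties in |d|, so use the tie-corrected normal approximation.
        E[W] = n(n+1)/4 = 11*12/4 = 33.
        Tie groups: |d|=3 (t=4), |d|=5 (t=2); sum(t^3 - t) = 66.
        Var[W] = n(n+1)(2n+1)/24 - sum(t^3-t)/48 = 3036/24 - 66/48 = 125.125.
        z = (W - E[W]) / sqrt(Var[W]) = (21.5 - 33) / 11.1859 = -1.0281.
        Two-sided p = 2*Phi(z) = 0.303913.
Step 6: alpha = 0.05. fail to reject H0.

W+ = 21.5, W- = 44.5, W = min = 21.5, p = 0.303913, fail to reject H0.


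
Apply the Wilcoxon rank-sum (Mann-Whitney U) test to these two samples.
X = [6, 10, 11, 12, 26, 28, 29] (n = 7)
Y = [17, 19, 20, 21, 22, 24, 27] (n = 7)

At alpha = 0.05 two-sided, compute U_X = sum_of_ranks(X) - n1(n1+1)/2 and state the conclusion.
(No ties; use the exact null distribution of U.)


Step 1: Combine and sort all 14 observations; assign midranks.
sorted (value, group): (6,X), (10,X), (11,X), (12,X), (17,Y), (19,Y), (20,Y), (21,Y), (22,Y), (24,Y), (26,X), (27,Y), (28,X), (29,X)
ranks: 6->1, 10->2, 11->3, 12->4, 17->5, 19->6, 20->7, 21->8, 22->9, 24->10, 26->11, 27->12, 28->13, 29->14
Step 2: Rank sum for X: R1 = 1 + 2 + 3 + 4 + 11 + 13 + 14 = 48.
Step 3: U_X = R1 - n1(n1+1)/2 = 48 - 7*8/2 = 48 - 28 = 20.
       U_Y = n1*n2 - U_X = 49 - 20 = 29.
Step 4: No ties, so the exact null distribution of U (based on enumerating the C(14,7) = 3432 equally likely rank assignments) gives the two-sided p-value.
Step 5: p-value = 0.620047; compare to alpha = 0.05. fail to reject H0.

U_X = 20, p = 0.620047, fail to reject H0 at alpha = 0.05.


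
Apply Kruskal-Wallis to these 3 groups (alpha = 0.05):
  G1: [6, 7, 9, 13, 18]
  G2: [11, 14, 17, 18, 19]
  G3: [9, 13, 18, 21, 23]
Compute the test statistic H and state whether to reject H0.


Step 1: Combine all N = 15 observations and assign midranks.
sorted (value, group, rank): (6,G1,1), (7,G1,2), (9,G1,3.5), (9,G3,3.5), (11,G2,5), (13,G1,6.5), (13,G3,6.5), (14,G2,8), (17,G2,9), (18,G1,11), (18,G2,11), (18,G3,11), (19,G2,13), (21,G3,14), (23,G3,15)
Step 2: Sum ranks within each group.
R_1 = 24 (n_1 = 5)
R_2 = 46 (n_2 = 5)
R_3 = 50 (n_3 = 5)
Step 3: H = 12/(N(N+1)) * sum(R_i^2/n_i) - 3(N+1)
     = 12/(15*16) * (24^2/5 + 46^2/5 + 50^2/5) - 3*16
     = 0.050000 * 1038.4 - 48
     = 3.920000.
Step 4: Ties present; correction factor C = 1 - 36/(15^3 - 15) = 0.989286. Corrected H = 3.920000 / 0.989286 = 3.962455.
Step 5: Under H0, H ~ chi^2(2); p-value = 0.137900.
Step 6: alpha = 0.05. fail to reject H0.

H = 3.9625, df = 2, p = 0.137900, fail to reject H0.


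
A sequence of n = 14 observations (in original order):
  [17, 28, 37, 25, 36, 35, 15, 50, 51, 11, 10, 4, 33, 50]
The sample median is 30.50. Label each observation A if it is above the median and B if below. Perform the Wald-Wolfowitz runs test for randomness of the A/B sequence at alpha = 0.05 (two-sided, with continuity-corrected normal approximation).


Step 1: Compute median = 30.50; label A = above, B = below.
Labels in order: BBABAABAABBBAA  (n_A = 7, n_B = 7)
Step 2: Count runs R = 8.
Step 3: Under H0 (random ordering), E[R] = 2*n_A*n_B/(n_A+n_B) + 1 = 2*7*7/14 + 1 = 8.0000.
        Var[R] = 2*n_A*n_B*(2*n_A*n_B - n_A - n_B) / ((n_A+n_B)^2 * (n_A+n_B-1)) = 8232/2548 = 3.2308.
        SD[R] = 1.7974.
Step 4: R = E[R], so z = 0 with no continuity correction.
Step 5: Two-sided p-value via normal approximation = 2*(1 - Phi(|z|)) = 1.000000.
Step 6: alpha = 0.05. fail to reject H0.

R = 8, z = 0.0000, p = 1.000000, fail to reject H0.


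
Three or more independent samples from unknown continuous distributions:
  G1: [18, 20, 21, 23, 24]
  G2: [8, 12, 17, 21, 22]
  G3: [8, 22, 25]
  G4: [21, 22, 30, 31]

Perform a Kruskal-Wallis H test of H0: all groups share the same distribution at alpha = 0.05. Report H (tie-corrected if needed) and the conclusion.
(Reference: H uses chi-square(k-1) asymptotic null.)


Step 1: Combine all N = 17 observations and assign midranks.
sorted (value, group, rank): (8,G2,1.5), (8,G3,1.5), (12,G2,3), (17,G2,4), (18,G1,5), (20,G1,6), (21,G1,8), (21,G2,8), (21,G4,8), (22,G2,11), (22,G3,11), (22,G4,11), (23,G1,13), (24,G1,14), (25,G3,15), (30,G4,16), (31,G4,17)
Step 2: Sum ranks within each group.
R_1 = 46 (n_1 = 5)
R_2 = 27.5 (n_2 = 5)
R_3 = 27.5 (n_3 = 3)
R_4 = 52 (n_4 = 4)
Step 3: H = 12/(N(N+1)) * sum(R_i^2/n_i) - 3(N+1)
     = 12/(17*18) * (46^2/5 + 27.5^2/5 + 27.5^2/3 + 52^2/4) - 3*18
     = 0.039216 * 1502.53 - 54
     = 4.922876.
Step 4: Ties present; correction factor C = 1 - 54/(17^3 - 17) = 0.988971. Corrected H = 4.922876 / 0.988971 = 4.977778.
Step 5: Under H0, H ~ chi^2(3); p-value = 0.173432.
Step 6: alpha = 0.05. fail to reject H0.

H = 4.9778, df = 3, p = 0.173432, fail to reject H0.


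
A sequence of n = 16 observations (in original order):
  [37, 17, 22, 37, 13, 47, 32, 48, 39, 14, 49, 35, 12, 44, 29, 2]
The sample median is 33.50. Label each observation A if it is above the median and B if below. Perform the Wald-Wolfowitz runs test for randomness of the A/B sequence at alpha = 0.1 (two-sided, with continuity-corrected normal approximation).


Step 1: Compute median = 33.50; label A = above, B = below.
Labels in order: ABBABABAABAABABB  (n_A = 8, n_B = 8)
Step 2: Count runs R = 12.
Step 3: Under H0 (random ordering), E[R] = 2*n_A*n_B/(n_A+n_B) + 1 = 2*8*8/16 + 1 = 9.0000.
        Var[R] = 2*n_A*n_B*(2*n_A*n_B - n_A - n_B) / ((n_A+n_B)^2 * (n_A+n_B-1)) = 14336/3840 = 3.7333.
        SD[R] = 1.9322.
Step 4: Continuity-corrected z = (R - 0.5 - E[R]) / SD[R] = (12 - 0.5 - 9.0000) / 1.9322 = 1.2939.
Step 5: Two-sided p-value via normal approximation = 2*(1 - Phi(|z|)) = 0.195709.
Step 6: alpha = 0.1. fail to reject H0.

R = 12, z = 1.2939, p = 0.195709, fail to reject H0.


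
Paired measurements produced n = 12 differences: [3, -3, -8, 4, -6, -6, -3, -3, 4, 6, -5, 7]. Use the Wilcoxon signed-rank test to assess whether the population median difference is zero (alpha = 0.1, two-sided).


Step 1: Drop any zero differences (none here) and take |d_i|.
|d| = [3, 3, 8, 4, 6, 6, 3, 3, 4, 6, 5, 7]
Step 2: Midrank |d_i| (ties get averaged ranks).
ranks: |3|->2.5, |3|->2.5, |8|->12, |4|->5.5, |6|->9, |6|->9, |3|->2.5, |3|->2.5, |4|->5.5, |6|->9, |5|->7, |7|->11
Step 3: Attach original signs; sum ranks with positive sign and with negative sign.
W+ = 2.5 + 5.5 + 5.5 + 9 + 11 = 33.5
W- = 2.5 + 12 + 9 + 9 + 2.5 + 2.5 + 7 = 44.5
(Check: W+ + W- = 78 should equal n(n+1)/2 = 78.)
Step 4: Test statistic W = min(W+, W-) = 33.5.
Step 5: Ties in |d|, so use the tie-corrected normal approximation.
        E[W] = n(n+1)/4 = 12*13/4 = 39.
        Tie groups: |d|=3 (t=4), |d|=4 (t=2), |d|=6 (t=3); sum(t^3 - t) = 90.
        Var[W] = n(n+1)(2n+1)/24 - sum(t^3-t)/48 = 3900/24 - 90/48 = 160.625.
        z = (W - E[W]) / sqrt(Var[W]) = (33.5 - 39) / 12.6738 = -0.4340.
        Two-sided p = 2*Phi(z) = 0.664313.
Step 6: alpha = 0.1. fail to reject H0.

W+ = 33.5, W- = 44.5, W = min = 33.5, p = 0.664313, fail to reject H0.


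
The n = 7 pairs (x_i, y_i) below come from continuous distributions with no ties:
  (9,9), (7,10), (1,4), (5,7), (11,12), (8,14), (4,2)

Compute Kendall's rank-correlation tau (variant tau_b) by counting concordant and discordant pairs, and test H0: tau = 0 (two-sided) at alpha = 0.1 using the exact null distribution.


Step 1: Enumerate the 21 unordered pairs (i,j) with i<j and classify each by sign(x_j-x_i) * sign(y_j-y_i).
  (1,2):dx=-2,dy=+1->D; (1,3):dx=-8,dy=-5->C; (1,4):dx=-4,dy=-2->C; (1,5):dx=+2,dy=+3->C
  (1,6):dx=-1,dy=+5->D; (1,7):dx=-5,dy=-7->C; (2,3):dx=-6,dy=-6->C; (2,4):dx=-2,dy=-3->C
  (2,5):dx=+4,dy=+2->C; (2,6):dx=+1,dy=+4->C; (2,7):dx=-3,dy=-8->C; (3,4):dx=+4,dy=+3->C
  (3,5):dx=+10,dy=+8->C; (3,6):dx=+7,dy=+10->C; (3,7):dx=+3,dy=-2->D; (4,5):dx=+6,dy=+5->C
  (4,6):dx=+3,dy=+7->C; (4,7):dx=-1,dy=-5->C; (5,6):dx=-3,dy=+2->D; (5,7):dx=-7,dy=-10->C
  (6,7):dx=-4,dy=-12->C
Step 2: C = 17, D = 4, total pairs = 21.
Step 3: tau = (C - D)/(n(n-1)/2) = (17 - 4)/21 = 0.619048.
Step 4: Exact two-sided p-value (enumerate n! = 5040 permutations of y under H0): p = 0.069048.
Step 5: alpha = 0.1. reject H0.

tau_b = 0.6190 (C=17, D=4), p = 0.069048, reject H0.
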